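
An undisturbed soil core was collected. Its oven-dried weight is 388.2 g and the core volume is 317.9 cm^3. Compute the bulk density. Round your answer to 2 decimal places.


Step 1: Identify the formula: BD = dry mass / volume
Step 2: Substitute values: BD = 388.2 / 317.9
Step 3: BD = 1.22 g/cm^3

1.22


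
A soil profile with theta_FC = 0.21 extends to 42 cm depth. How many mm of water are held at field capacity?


Step 1: Water (mm) = theta_FC * depth (cm) * 10
Step 2: Water = 0.21 * 42 * 10
Step 3: Water = 88.2 mm

88.2


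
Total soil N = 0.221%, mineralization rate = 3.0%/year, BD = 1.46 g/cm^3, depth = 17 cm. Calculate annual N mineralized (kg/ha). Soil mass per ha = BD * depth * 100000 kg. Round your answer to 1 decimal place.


Step 1: Soil mass per ha = BD * depth * 100000 = 1.46 * 17 * 100000 = 2482000 kg
Step 2: Total N pool = soil mass * N%/100 = 2482000 * 0.221/100 = 5485.22 kg/ha
Step 3: N mineralized = N pool * rate%/100 = 5485.22 * 3.0/100 = 164.6 kg/ha/yr

164.6


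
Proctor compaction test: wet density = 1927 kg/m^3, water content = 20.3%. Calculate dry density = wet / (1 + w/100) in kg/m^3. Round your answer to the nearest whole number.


Step 1: Dry density = wet density / (1 + w/100)
Step 2: Dry density = 1927 / (1 + 20.3/100)
Step 3: Dry density = 1927 / 1.203
Step 4: Dry density = 1602 kg/m^3

1602


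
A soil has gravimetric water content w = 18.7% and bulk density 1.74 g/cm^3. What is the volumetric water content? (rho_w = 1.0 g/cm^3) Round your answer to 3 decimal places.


Step 1: theta = (w / 100) * BD / rho_w
Step 2: theta = (18.7 / 100) * 1.74 / 1.0
Step 3: theta = 0.187 * 1.74
Step 4: theta = 0.325

0.325


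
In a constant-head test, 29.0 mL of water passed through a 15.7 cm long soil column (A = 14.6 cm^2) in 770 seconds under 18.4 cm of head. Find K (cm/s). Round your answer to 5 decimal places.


Step 1: K = Q * L / (A * t * h)
Step 2: Numerator = 29.0 * 15.7 = 455.3
Step 3: Denominator = 14.6 * 770 * 18.4 = 206852.8
Step 4: K = 455.3 / 206852.8 = 0.0022 cm/s

0.0022


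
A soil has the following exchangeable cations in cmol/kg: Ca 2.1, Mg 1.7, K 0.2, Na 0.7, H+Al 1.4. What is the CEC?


Step 1: CEC = Ca + Mg + K + Na + (H+Al)
Step 2: CEC = 2.1 + 1.7 + 0.2 + 0.7 + 1.4
Step 3: CEC = 6.1 cmol/kg

6.1


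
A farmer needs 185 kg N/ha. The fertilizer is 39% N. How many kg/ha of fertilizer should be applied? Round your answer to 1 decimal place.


Step 1: Fertilizer rate = target N / (N content / 100)
Step 2: Rate = 185 / (39 / 100)
Step 3: Rate = 185 / 0.39
Step 4: Rate = 474.4 kg/ha

474.4


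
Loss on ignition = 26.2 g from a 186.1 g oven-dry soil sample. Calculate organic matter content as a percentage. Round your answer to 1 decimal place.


Step 1: OM% = 100 * LOI / sample mass
Step 2: OM = 100 * 26.2 / 186.1
Step 3: OM = 14.1%

14.1


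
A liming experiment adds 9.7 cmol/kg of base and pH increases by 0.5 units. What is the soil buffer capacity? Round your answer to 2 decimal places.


Step 1: BC = change in base / change in pH
Step 2: BC = 9.7 / 0.5
Step 3: BC = 19.4 cmol/(kg*pH unit)

19.4


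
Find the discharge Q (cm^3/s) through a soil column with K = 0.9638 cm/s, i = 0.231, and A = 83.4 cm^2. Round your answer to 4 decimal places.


Step 1: Apply Darcy's law: Q = K * i * A
Step 2: Q = 0.9638 * 0.231 * 83.4
Step 3: Q = 18.568 cm^3/s

18.568


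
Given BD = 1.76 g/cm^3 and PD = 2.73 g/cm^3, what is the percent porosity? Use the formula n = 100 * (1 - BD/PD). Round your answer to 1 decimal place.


Step 1: Formula: n = 100 * (1 - BD / PD)
Step 2: n = 100 * (1 - 1.76 / 2.73)
Step 3: n = 100 * (1 - 0.64469)
Step 4: n = 35.5%

35.5


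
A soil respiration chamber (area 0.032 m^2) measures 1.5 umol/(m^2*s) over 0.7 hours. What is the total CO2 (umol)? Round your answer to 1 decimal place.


Step 1: Convert time to seconds: 0.7 hr * 3600 = 2520.0 s
Step 2: Total = flux * area * time_s
Step 3: Total = 1.5 * 0.032 * 2520.0
Step 4: Total = 121.0 umol

121.0


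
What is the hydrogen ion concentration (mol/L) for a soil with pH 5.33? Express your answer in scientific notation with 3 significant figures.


Step 1: [H+] = 10^(-pH)
Step 2: [H+] = 10^(-5.33)
Step 3: [H+] = 4.68e-06 mol/L

4.68e-06


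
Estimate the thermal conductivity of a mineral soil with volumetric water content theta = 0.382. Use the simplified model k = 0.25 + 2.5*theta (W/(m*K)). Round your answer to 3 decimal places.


Step 1: k = 0.25 + 2.5 * theta
Step 2: k = 0.25 + 2.5 * 0.382
Step 3: k = 0.25 + 0.955
Step 4: k = 1.205 W/(m*K)

1.205


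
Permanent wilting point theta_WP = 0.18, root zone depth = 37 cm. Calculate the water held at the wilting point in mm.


Step 1: Water (mm) = theta_WP * depth * 10
Step 2: Water = 0.18 * 37 * 10
Step 3: Water = 66.6 mm

66.6


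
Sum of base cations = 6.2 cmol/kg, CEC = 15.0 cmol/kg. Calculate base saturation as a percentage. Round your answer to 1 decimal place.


Step 1: BS = 100 * (sum of bases) / CEC
Step 2: BS = 100 * 6.2 / 15.0
Step 3: BS = 41.3%

41.3


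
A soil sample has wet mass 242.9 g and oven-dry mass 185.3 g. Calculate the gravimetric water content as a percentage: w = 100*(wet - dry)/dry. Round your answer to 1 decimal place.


Step 1: Water mass = wet - dry = 242.9 - 185.3 = 57.6 g
Step 2: w = 100 * water mass / dry mass
Step 3: w = 100 * 57.6 / 185.3 = 31.1%

31.1


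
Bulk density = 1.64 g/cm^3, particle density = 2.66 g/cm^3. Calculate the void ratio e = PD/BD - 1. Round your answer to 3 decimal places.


Step 1: e = PD / BD - 1
Step 2: e = 2.66 / 1.64 - 1
Step 3: e = 1.62195 - 1
Step 4: e = 0.622

0.622


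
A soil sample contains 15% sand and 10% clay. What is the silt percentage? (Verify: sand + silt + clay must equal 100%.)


Step 1: sand + silt + clay = 100%
Step 2: silt = 100 - sand - clay
Step 3: silt = 100 - 15 - 10
Step 4: silt = 75%

75


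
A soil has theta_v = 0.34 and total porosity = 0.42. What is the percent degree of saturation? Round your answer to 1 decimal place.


Step 1: S = 100 * theta_v / n
Step 2: S = 100 * 0.34 / 0.42
Step 3: S = 81.0%

81.0


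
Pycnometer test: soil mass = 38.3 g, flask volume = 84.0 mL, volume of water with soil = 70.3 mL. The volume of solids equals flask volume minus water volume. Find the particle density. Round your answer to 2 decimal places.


Step 1: Volume of solids = flask volume - water volume with soil
Step 2: V_solids = 84.0 - 70.3 = 13.7 mL
Step 3: Particle density = mass / V_solids = 38.3 / 13.7 = 2.8 g/cm^3

2.8


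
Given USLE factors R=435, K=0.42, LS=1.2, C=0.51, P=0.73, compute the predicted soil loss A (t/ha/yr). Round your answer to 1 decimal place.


Step 1: A = R * K * LS * C * P
Step 2: R * K = 435 * 0.42 = 182.7
Step 3: (R*K) * LS = 182.7 * 1.2 = 219.24
Step 4: * C * P = 219.24 * 0.51 * 0.73 = 81.6
Step 5: A = 81.6 t/(ha*yr)

81.6


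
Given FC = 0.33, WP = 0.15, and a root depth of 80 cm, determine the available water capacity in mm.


Step 1: Available water = (FC - WP) * depth * 10
Step 2: AW = (0.33 - 0.15) * 80 * 10
Step 3: AW = 0.18 * 80 * 10
Step 4: AW = 144.0 mm

144.0


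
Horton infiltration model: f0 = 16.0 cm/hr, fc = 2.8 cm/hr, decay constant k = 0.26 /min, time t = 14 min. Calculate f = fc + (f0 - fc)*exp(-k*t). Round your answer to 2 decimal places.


Step 1: f = fc + (f0 - fc) * exp(-k * t)
Step 2: exp(-0.26 * 14) = 0.026252
Step 3: f = 2.8 + (16.0 - 2.8) * 0.026252
Step 4: f = 2.8 + 13.2 * 0.026252
Step 5: f = 3.15 cm/hr

3.15


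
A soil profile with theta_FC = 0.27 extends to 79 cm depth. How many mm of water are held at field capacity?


Step 1: Water (mm) = theta_FC * depth (cm) * 10
Step 2: Water = 0.27 * 79 * 10
Step 3: Water = 213.3 mm

213.3


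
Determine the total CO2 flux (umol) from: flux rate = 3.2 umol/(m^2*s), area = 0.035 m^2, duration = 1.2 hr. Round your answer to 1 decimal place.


Step 1: Convert time to seconds: 1.2 hr * 3600 = 4320.0 s
Step 2: Total = flux * area * time_s
Step 3: Total = 3.2 * 0.035 * 4320.0
Step 4: Total = 483.8 umol

483.8


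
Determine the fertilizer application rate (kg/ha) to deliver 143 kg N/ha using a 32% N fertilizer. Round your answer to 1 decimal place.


Step 1: Fertilizer rate = target N / (N content / 100)
Step 2: Rate = 143 / (32 / 100)
Step 3: Rate = 143 / 0.32
Step 4: Rate = 446.9 kg/ha

446.9


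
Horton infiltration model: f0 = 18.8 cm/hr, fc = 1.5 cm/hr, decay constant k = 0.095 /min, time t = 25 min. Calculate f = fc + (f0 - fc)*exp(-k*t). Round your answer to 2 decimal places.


Step 1: f = fc + (f0 - fc) * exp(-k * t)
Step 2: exp(-0.095 * 25) = 0.093014
Step 3: f = 1.5 + (18.8 - 1.5) * 0.093014
Step 4: f = 1.5 + 17.3 * 0.093014
Step 5: f = 3.11 cm/hr

3.11


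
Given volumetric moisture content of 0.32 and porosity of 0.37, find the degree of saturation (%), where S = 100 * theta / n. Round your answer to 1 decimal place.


Step 1: S = 100 * theta_v / n
Step 2: S = 100 * 0.32 / 0.37
Step 3: S = 86.5%

86.5


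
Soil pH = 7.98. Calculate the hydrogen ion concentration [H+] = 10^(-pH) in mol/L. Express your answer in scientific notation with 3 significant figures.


Step 1: [H+] = 10^(-pH)
Step 2: [H+] = 10^(-7.98)
Step 3: [H+] = 1.05e-08 mol/L

1.05e-08


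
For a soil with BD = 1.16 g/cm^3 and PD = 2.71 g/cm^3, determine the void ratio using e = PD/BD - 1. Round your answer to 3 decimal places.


Step 1: e = PD / BD - 1
Step 2: e = 2.71 / 1.16 - 1
Step 3: e = 2.33621 - 1
Step 4: e = 1.336

1.336


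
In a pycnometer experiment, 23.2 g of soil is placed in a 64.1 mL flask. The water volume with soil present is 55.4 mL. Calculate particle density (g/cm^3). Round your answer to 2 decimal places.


Step 1: Volume of solids = flask volume - water volume with soil
Step 2: V_solids = 64.1 - 55.4 = 8.7 mL
Step 3: Particle density = mass / V_solids = 23.2 / 8.7 = 2.67 g/cm^3

2.67


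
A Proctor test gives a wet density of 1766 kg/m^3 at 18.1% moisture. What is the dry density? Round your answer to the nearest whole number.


Step 1: Dry density = wet density / (1 + w/100)
Step 2: Dry density = 1766 / (1 + 18.1/100)
Step 3: Dry density = 1766 / 1.181
Step 4: Dry density = 1495 kg/m^3

1495


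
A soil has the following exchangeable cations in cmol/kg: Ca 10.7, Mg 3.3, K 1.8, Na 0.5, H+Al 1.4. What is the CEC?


Step 1: CEC = Ca + Mg + K + Na + (H+Al)
Step 2: CEC = 10.7 + 3.3 + 1.8 + 0.5 + 1.4
Step 3: CEC = 17.7 cmol/kg

17.7


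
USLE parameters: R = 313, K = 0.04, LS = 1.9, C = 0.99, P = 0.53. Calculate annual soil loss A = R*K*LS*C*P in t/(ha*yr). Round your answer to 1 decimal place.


Step 1: A = R * K * LS * C * P
Step 2: R * K = 313 * 0.04 = 12.52
Step 3: (R*K) * LS = 12.52 * 1.9 = 23.788
Step 4: * C * P = 23.788 * 0.99 * 0.53 = 12.5
Step 5: A = 12.5 t/(ha*yr)

12.5


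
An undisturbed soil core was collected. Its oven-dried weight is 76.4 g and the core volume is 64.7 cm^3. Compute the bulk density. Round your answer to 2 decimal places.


Step 1: Identify the formula: BD = dry mass / volume
Step 2: Substitute values: BD = 76.4 / 64.7
Step 3: BD = 1.18 g/cm^3

1.18


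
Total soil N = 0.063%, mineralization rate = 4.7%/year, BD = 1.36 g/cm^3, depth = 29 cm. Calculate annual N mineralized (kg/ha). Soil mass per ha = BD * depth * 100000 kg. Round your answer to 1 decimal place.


Step 1: Soil mass per ha = BD * depth * 100000 = 1.36 * 29 * 100000 = 3944000 kg
Step 2: Total N pool = soil mass * N%/100 = 3944000 * 0.063/100 = 2484.72 kg/ha
Step 3: N mineralized = N pool * rate%/100 = 2484.72 * 4.7/100 = 116.8 kg/ha/yr

116.8


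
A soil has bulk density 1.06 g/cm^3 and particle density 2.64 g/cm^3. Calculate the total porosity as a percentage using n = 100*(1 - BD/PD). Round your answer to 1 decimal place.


Step 1: Formula: n = 100 * (1 - BD / PD)
Step 2: n = 100 * (1 - 1.06 / 2.64)
Step 3: n = 100 * (1 - 0.40152)
Step 4: n = 59.8%

59.8


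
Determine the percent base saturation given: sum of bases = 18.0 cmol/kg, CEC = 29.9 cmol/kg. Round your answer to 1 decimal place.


Step 1: BS = 100 * (sum of bases) / CEC
Step 2: BS = 100 * 18.0 / 29.9
Step 3: BS = 60.2%

60.2


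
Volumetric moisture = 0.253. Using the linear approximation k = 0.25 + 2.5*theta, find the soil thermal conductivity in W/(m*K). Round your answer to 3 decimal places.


Step 1: k = 0.25 + 2.5 * theta
Step 2: k = 0.25 + 2.5 * 0.253
Step 3: k = 0.25 + 0.633
Step 4: k = 0.883 W/(m*K)

0.883


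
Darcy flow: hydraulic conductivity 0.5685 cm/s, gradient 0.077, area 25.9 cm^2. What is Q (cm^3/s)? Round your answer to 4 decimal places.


Step 1: Apply Darcy's law: Q = K * i * A
Step 2: Q = 0.5685 * 0.077 * 25.9
Step 3: Q = 1.1338 cm^3/s

1.1338


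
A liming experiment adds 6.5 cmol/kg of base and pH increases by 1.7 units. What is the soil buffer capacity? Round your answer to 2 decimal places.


Step 1: BC = change in base / change in pH
Step 2: BC = 6.5 / 1.7
Step 3: BC = 3.82 cmol/(kg*pH unit)

3.82


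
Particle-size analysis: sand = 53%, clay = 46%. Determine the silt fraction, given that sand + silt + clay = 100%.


Step 1: sand + silt + clay = 100%
Step 2: silt = 100 - sand - clay
Step 3: silt = 100 - 53 - 46
Step 4: silt = 1%

1


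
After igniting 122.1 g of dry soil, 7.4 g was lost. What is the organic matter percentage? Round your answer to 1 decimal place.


Step 1: OM% = 100 * LOI / sample mass
Step 2: OM = 100 * 7.4 / 122.1
Step 3: OM = 6.1%

6.1


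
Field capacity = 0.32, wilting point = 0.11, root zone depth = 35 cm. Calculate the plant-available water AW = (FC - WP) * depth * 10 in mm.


Step 1: Available water = (FC - WP) * depth * 10
Step 2: AW = (0.32 - 0.11) * 35 * 10
Step 3: AW = 0.21 * 35 * 10
Step 4: AW = 73.5 mm

73.5


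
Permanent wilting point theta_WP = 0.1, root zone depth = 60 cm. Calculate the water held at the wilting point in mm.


Step 1: Water (mm) = theta_WP * depth * 10
Step 2: Water = 0.1 * 60 * 10
Step 3: Water = 60.0 mm

60.0


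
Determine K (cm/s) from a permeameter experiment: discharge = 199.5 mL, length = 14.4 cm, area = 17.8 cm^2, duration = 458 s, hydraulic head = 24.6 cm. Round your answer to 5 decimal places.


Step 1: K = Q * L / (A * t * h)
Step 2: Numerator = 199.5 * 14.4 = 2872.8
Step 3: Denominator = 17.8 * 458 * 24.6 = 200549.04
Step 4: K = 2872.8 / 200549.04 = 0.01432 cm/s

0.01432


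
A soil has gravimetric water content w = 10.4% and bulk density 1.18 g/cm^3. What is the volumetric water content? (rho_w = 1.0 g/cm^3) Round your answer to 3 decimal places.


Step 1: theta = (w / 100) * BD / rho_w
Step 2: theta = (10.4 / 100) * 1.18 / 1.0
Step 3: theta = 0.104 * 1.18
Step 4: theta = 0.123

0.123


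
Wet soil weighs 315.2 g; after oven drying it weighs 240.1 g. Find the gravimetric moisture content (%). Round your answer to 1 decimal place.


Step 1: Water mass = wet - dry = 315.2 - 240.1 = 75.1 g
Step 2: w = 100 * water mass / dry mass
Step 3: w = 100 * 75.1 / 240.1 = 31.3%

31.3


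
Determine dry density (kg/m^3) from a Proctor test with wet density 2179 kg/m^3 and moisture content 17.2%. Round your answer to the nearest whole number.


Step 1: Dry density = wet density / (1 + w/100)
Step 2: Dry density = 2179 / (1 + 17.2/100)
Step 3: Dry density = 2179 / 1.172
Step 4: Dry density = 1859 kg/m^3

1859


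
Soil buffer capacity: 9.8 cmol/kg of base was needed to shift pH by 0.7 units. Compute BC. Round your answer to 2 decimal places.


Step 1: BC = change in base / change in pH
Step 2: BC = 9.8 / 0.7
Step 3: BC = 14.0 cmol/(kg*pH unit)

14.0


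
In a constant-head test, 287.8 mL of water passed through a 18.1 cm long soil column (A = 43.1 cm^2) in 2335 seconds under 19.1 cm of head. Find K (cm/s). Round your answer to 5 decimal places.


Step 1: K = Q * L / (A * t * h)
Step 2: Numerator = 287.8 * 18.1 = 5209.18
Step 3: Denominator = 43.1 * 2335 * 19.1 = 1922195.35
Step 4: K = 5209.18 / 1922195.35 = 0.00271 cm/s

0.00271


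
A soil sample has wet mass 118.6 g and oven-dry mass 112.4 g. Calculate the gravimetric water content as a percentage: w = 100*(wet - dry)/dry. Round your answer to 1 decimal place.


Step 1: Water mass = wet - dry = 118.6 - 112.4 = 6.2 g
Step 2: w = 100 * water mass / dry mass
Step 3: w = 100 * 6.2 / 112.4 = 5.5%

5.5


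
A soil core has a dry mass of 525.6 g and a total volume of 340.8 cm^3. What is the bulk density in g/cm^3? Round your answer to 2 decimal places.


Step 1: Identify the formula: BD = dry mass / volume
Step 2: Substitute values: BD = 525.6 / 340.8
Step 3: BD = 1.54 g/cm^3

1.54


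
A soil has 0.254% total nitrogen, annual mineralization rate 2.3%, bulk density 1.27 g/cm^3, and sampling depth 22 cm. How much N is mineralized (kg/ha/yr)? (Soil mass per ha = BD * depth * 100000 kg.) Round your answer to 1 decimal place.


Step 1: Soil mass per ha = BD * depth * 100000 = 1.27 * 22 * 100000 = 2794000 kg
Step 2: Total N pool = soil mass * N%/100 = 2794000 * 0.254/100 = 7096.76 kg/ha
Step 3: N mineralized = N pool * rate%/100 = 7096.76 * 2.3/100 = 163.2 kg/ha/yr

163.2


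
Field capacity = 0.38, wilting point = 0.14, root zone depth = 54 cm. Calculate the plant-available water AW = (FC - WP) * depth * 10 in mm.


Step 1: Available water = (FC - WP) * depth * 10
Step 2: AW = (0.38 - 0.14) * 54 * 10
Step 3: AW = 0.24 * 54 * 10
Step 4: AW = 129.6 mm

129.6


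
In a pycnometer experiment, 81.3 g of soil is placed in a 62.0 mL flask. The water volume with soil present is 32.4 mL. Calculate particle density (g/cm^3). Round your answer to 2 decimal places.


Step 1: Volume of solids = flask volume - water volume with soil
Step 2: V_solids = 62.0 - 32.4 = 29.6 mL
Step 3: Particle density = mass / V_solids = 81.3 / 29.6 = 2.75 g/cm^3

2.75


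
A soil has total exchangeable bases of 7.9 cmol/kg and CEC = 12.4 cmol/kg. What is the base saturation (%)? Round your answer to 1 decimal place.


Step 1: BS = 100 * (sum of bases) / CEC
Step 2: BS = 100 * 7.9 / 12.4
Step 3: BS = 63.7%

63.7


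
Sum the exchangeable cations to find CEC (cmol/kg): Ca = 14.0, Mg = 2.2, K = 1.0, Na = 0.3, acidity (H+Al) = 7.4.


Step 1: CEC = Ca + Mg + K + Na + (H+Al)
Step 2: CEC = 14.0 + 2.2 + 1.0 + 0.3 + 7.4
Step 3: CEC = 24.9 cmol/kg

24.9


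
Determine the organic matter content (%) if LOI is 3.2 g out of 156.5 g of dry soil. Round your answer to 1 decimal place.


Step 1: OM% = 100 * LOI / sample mass
Step 2: OM = 100 * 3.2 / 156.5
Step 3: OM = 2.0%

2.0


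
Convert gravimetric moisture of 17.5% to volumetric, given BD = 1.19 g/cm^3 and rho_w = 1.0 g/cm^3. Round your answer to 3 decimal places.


Step 1: theta = (w / 100) * BD / rho_w
Step 2: theta = (17.5 / 100) * 1.19 / 1.0
Step 3: theta = 0.175 * 1.19
Step 4: theta = 0.208

0.208


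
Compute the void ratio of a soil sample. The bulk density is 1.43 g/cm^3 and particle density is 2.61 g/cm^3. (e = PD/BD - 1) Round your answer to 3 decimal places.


Step 1: e = PD / BD - 1
Step 2: e = 2.61 / 1.43 - 1
Step 3: e = 1.82517 - 1
Step 4: e = 0.825

0.825


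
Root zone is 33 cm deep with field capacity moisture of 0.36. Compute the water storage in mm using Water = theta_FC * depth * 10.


Step 1: Water (mm) = theta_FC * depth (cm) * 10
Step 2: Water = 0.36 * 33 * 10
Step 3: Water = 118.8 mm

118.8


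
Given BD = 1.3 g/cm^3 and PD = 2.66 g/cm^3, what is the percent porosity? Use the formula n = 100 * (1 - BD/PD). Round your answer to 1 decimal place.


Step 1: Formula: n = 100 * (1 - BD / PD)
Step 2: n = 100 * (1 - 1.3 / 2.66)
Step 3: n = 100 * (1 - 0.48872)
Step 4: n = 51.1%

51.1


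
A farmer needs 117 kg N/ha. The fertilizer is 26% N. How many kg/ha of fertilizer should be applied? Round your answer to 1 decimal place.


Step 1: Fertilizer rate = target N / (N content / 100)
Step 2: Rate = 117 / (26 / 100)
Step 3: Rate = 117 / 0.26
Step 4: Rate = 450.0 kg/ha

450.0


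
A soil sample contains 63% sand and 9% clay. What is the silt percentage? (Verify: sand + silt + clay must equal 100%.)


Step 1: sand + silt + clay = 100%
Step 2: silt = 100 - sand - clay
Step 3: silt = 100 - 63 - 9
Step 4: silt = 28%

28


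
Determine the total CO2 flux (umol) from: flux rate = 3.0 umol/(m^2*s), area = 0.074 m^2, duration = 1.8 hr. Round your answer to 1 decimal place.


Step 1: Convert time to seconds: 1.8 hr * 3600 = 6480.0 s
Step 2: Total = flux * area * time_s
Step 3: Total = 3.0 * 0.074 * 6480.0
Step 4: Total = 1438.6 umol

1438.6


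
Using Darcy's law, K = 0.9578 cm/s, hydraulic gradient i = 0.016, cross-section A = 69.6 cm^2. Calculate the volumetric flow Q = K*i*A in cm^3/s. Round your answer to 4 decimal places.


Step 1: Apply Darcy's law: Q = K * i * A
Step 2: Q = 0.9578 * 0.016 * 69.6
Step 3: Q = 1.0666 cm^3/s

1.0666


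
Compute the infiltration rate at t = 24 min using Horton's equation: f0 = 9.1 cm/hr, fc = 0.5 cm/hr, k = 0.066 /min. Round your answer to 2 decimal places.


Step 1: f = fc + (f0 - fc) * exp(-k * t)
Step 2: exp(-0.066 * 24) = 0.205153
Step 3: f = 0.5 + (9.1 - 0.5) * 0.205153
Step 4: f = 0.5 + 8.6 * 0.205153
Step 5: f = 2.26 cm/hr

2.26


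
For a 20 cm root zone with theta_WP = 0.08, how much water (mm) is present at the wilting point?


Step 1: Water (mm) = theta_WP * depth * 10
Step 2: Water = 0.08 * 20 * 10
Step 3: Water = 16.0 mm

16.0


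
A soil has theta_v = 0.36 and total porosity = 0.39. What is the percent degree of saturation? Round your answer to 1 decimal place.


Step 1: S = 100 * theta_v / n
Step 2: S = 100 * 0.36 / 0.39
Step 3: S = 92.3%

92.3


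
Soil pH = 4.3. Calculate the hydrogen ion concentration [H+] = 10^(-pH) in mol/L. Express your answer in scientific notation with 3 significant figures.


Step 1: [H+] = 10^(-pH)
Step 2: [H+] = 10^(-4.3)
Step 3: [H+] = 5.01e-05 mol/L

5.01e-05


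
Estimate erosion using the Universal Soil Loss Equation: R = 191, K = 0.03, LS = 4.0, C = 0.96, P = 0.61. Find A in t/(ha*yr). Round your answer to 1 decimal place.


Step 1: A = R * K * LS * C * P
Step 2: R * K = 191 * 0.03 = 5.73
Step 3: (R*K) * LS = 5.73 * 4.0 = 22.92
Step 4: * C * P = 22.92 * 0.96 * 0.61 = 13.4
Step 5: A = 13.4 t/(ha*yr)

13.4


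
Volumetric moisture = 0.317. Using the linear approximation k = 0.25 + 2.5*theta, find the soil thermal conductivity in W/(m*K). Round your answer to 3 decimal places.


Step 1: k = 0.25 + 2.5 * theta
Step 2: k = 0.25 + 2.5 * 0.317
Step 3: k = 0.25 + 0.793
Step 4: k = 1.043 W/(m*K)

1.043


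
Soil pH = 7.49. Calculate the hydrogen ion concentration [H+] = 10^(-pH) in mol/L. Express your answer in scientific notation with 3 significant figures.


Step 1: [H+] = 10^(-pH)
Step 2: [H+] = 10^(-7.49)
Step 3: [H+] = 3.24e-08 mol/L

3.24e-08


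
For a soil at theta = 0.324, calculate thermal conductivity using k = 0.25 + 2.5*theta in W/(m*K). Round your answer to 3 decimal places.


Step 1: k = 0.25 + 2.5 * theta
Step 2: k = 0.25 + 2.5 * 0.324
Step 3: k = 0.25 + 0.81
Step 4: k = 1.06 W/(m*K)

1.06


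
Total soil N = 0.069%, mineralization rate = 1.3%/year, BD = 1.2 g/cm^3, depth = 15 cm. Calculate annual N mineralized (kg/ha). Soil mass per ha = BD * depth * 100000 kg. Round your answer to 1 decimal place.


Step 1: Soil mass per ha = BD * depth * 100000 = 1.2 * 15 * 100000 = 1800000 kg
Step 2: Total N pool = soil mass * N%/100 = 1800000 * 0.069/100 = 1242.0 kg/ha
Step 3: N mineralized = N pool * rate%/100 = 1242.0 * 1.3/100 = 16.1 kg/ha/yr

16.1


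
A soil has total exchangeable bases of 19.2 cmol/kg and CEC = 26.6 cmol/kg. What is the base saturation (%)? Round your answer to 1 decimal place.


Step 1: BS = 100 * (sum of bases) / CEC
Step 2: BS = 100 * 19.2 / 26.6
Step 3: BS = 72.2%

72.2


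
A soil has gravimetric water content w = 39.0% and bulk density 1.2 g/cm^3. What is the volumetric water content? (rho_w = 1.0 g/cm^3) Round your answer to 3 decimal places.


Step 1: theta = (w / 100) * BD / rho_w
Step 2: theta = (39.0 / 100) * 1.2 / 1.0
Step 3: theta = 0.39 * 1.2
Step 4: theta = 0.468

0.468


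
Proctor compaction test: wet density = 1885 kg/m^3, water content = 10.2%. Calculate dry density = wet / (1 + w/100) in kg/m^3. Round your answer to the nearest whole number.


Step 1: Dry density = wet density / (1 + w/100)
Step 2: Dry density = 1885 / (1 + 10.2/100)
Step 3: Dry density = 1885 / 1.102
Step 4: Dry density = 1711 kg/m^3

1711


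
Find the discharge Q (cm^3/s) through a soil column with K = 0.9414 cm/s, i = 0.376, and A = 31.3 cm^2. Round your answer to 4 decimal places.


Step 1: Apply Darcy's law: Q = K * i * A
Step 2: Q = 0.9414 * 0.376 * 31.3
Step 3: Q = 11.0791 cm^3/s

11.0791


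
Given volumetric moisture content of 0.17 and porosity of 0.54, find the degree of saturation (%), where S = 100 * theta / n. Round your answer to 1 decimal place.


Step 1: S = 100 * theta_v / n
Step 2: S = 100 * 0.17 / 0.54
Step 3: S = 31.5%

31.5


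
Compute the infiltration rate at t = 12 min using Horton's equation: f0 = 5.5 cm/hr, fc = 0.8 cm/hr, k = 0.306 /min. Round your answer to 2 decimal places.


Step 1: f = fc + (f0 - fc) * exp(-k * t)
Step 2: exp(-0.306 * 12) = 0.025426
Step 3: f = 0.8 + (5.5 - 0.8) * 0.025426
Step 4: f = 0.8 + 4.7 * 0.025426
Step 5: f = 0.92 cm/hr

0.92


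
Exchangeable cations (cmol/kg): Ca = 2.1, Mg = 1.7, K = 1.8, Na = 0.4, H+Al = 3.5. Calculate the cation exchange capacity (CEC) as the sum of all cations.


Step 1: CEC = Ca + Mg + K + Na + (H+Al)
Step 2: CEC = 2.1 + 1.7 + 1.8 + 0.4 + 3.5
Step 3: CEC = 9.5 cmol/kg

9.5


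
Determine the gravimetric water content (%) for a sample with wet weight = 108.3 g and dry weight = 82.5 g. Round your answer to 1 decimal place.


Step 1: Water mass = wet - dry = 108.3 - 82.5 = 25.8 g
Step 2: w = 100 * water mass / dry mass
Step 3: w = 100 * 25.8 / 82.5 = 31.3%

31.3


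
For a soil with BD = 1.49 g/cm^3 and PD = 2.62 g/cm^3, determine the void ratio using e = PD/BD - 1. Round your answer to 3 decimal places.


Step 1: e = PD / BD - 1
Step 2: e = 2.62 / 1.49 - 1
Step 3: e = 1.75839 - 1
Step 4: e = 0.758

0.758


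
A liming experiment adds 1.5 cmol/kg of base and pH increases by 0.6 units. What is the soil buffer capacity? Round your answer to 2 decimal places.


Step 1: BC = change in base / change in pH
Step 2: BC = 1.5 / 0.6
Step 3: BC = 2.5 cmol/(kg*pH unit)

2.5


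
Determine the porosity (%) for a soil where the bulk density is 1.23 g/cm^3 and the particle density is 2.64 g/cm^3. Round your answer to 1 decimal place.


Step 1: Formula: n = 100 * (1 - BD / PD)
Step 2: n = 100 * (1 - 1.23 / 2.64)
Step 3: n = 100 * (1 - 0.46591)
Step 4: n = 53.4%

53.4


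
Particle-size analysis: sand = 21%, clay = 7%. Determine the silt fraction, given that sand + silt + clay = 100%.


Step 1: sand + silt + clay = 100%
Step 2: silt = 100 - sand - clay
Step 3: silt = 100 - 21 - 7
Step 4: silt = 72%

72


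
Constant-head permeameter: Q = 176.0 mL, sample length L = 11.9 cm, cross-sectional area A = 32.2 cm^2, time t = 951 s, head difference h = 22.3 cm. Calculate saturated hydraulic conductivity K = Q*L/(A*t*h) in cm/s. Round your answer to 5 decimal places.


Step 1: K = Q * L / (A * t * h)
Step 2: Numerator = 176.0 * 11.9 = 2094.4
Step 3: Denominator = 32.2 * 951 * 22.3 = 682875.06
Step 4: K = 2094.4 / 682875.06 = 0.00307 cm/s

0.00307


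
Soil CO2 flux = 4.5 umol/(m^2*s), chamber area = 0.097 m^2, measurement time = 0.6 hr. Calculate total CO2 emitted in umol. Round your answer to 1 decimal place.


Step 1: Convert time to seconds: 0.6 hr * 3600 = 2160.0 s
Step 2: Total = flux * area * time_s
Step 3: Total = 4.5 * 0.097 * 2160.0
Step 4: Total = 942.8 umol

942.8


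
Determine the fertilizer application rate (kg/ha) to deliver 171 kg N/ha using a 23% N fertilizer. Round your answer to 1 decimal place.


Step 1: Fertilizer rate = target N / (N content / 100)
Step 2: Rate = 171 / (23 / 100)
Step 3: Rate = 171 / 0.23
Step 4: Rate = 743.5 kg/ha

743.5


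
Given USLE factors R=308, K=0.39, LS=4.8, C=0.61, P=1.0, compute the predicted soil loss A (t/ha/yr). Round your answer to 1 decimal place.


Step 1: A = R * K * LS * C * P
Step 2: R * K = 308 * 0.39 = 120.12
Step 3: (R*K) * LS = 120.12 * 4.8 = 576.576
Step 4: * C * P = 576.576 * 0.61 * 1.0 = 351.7
Step 5: A = 351.7 t/(ha*yr)

351.7


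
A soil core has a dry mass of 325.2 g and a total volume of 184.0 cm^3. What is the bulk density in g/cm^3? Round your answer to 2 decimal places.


Step 1: Identify the formula: BD = dry mass / volume
Step 2: Substitute values: BD = 325.2 / 184.0
Step 3: BD = 1.77 g/cm^3

1.77


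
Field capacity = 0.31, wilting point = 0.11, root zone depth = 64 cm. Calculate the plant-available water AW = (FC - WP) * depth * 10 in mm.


Step 1: Available water = (FC - WP) * depth * 10
Step 2: AW = (0.31 - 0.11) * 64 * 10
Step 3: AW = 0.2 * 64 * 10
Step 4: AW = 128.0 mm

128.0


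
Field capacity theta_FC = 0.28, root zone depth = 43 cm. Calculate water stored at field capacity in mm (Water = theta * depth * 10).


Step 1: Water (mm) = theta_FC * depth (cm) * 10
Step 2: Water = 0.28 * 43 * 10
Step 3: Water = 120.4 mm

120.4


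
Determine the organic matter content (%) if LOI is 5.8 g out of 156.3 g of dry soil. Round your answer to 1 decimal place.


Step 1: OM% = 100 * LOI / sample mass
Step 2: OM = 100 * 5.8 / 156.3
Step 3: OM = 3.7%

3.7


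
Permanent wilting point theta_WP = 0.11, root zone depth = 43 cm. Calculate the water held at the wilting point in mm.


Step 1: Water (mm) = theta_WP * depth * 10
Step 2: Water = 0.11 * 43 * 10
Step 3: Water = 47.3 mm

47.3


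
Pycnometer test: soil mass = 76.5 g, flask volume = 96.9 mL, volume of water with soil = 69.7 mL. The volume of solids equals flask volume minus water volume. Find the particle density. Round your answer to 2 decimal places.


Step 1: Volume of solids = flask volume - water volume with soil
Step 2: V_solids = 96.9 - 69.7 = 27.2 mL
Step 3: Particle density = mass / V_solids = 76.5 / 27.2 = 2.81 g/cm^3

2.81


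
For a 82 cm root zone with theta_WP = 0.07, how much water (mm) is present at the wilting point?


Step 1: Water (mm) = theta_WP * depth * 10
Step 2: Water = 0.07 * 82 * 10
Step 3: Water = 57.4 mm

57.4


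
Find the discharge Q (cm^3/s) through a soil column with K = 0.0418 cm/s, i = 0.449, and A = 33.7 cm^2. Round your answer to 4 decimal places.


Step 1: Apply Darcy's law: Q = K * i * A
Step 2: Q = 0.0418 * 0.449 * 33.7
Step 3: Q = 0.6325 cm^3/s

0.6325


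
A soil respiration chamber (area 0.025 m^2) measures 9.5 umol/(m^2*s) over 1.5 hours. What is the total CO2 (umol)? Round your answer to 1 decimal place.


Step 1: Convert time to seconds: 1.5 hr * 3600 = 5400.0 s
Step 2: Total = flux * area * time_s
Step 3: Total = 9.5 * 0.025 * 5400.0
Step 4: Total = 1282.5 umol

1282.5


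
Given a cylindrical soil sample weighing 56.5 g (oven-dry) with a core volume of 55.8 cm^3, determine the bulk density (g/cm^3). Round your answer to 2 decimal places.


Step 1: Identify the formula: BD = dry mass / volume
Step 2: Substitute values: BD = 56.5 / 55.8
Step 3: BD = 1.01 g/cm^3

1.01


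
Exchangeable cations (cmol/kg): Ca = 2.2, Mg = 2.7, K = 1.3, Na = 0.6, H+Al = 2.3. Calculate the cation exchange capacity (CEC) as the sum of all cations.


Step 1: CEC = Ca + Mg + K + Na + (H+Al)
Step 2: CEC = 2.2 + 2.7 + 1.3 + 0.6 + 2.3
Step 3: CEC = 9.1 cmol/kg

9.1


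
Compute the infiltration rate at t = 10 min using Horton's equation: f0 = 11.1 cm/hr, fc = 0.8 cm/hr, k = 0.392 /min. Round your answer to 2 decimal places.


Step 1: f = fc + (f0 - fc) * exp(-k * t)
Step 2: exp(-0.392 * 10) = 0.019841
Step 3: f = 0.8 + (11.1 - 0.8) * 0.019841
Step 4: f = 0.8 + 10.3 * 0.019841
Step 5: f = 1.0 cm/hr

1.0


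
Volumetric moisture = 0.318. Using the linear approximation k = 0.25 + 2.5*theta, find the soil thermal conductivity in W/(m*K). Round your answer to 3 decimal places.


Step 1: k = 0.25 + 2.5 * theta
Step 2: k = 0.25 + 2.5 * 0.318
Step 3: k = 0.25 + 0.795
Step 4: k = 1.045 W/(m*K)

1.045


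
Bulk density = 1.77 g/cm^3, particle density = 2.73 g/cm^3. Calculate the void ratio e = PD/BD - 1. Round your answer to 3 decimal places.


Step 1: e = PD / BD - 1
Step 2: e = 2.73 / 1.77 - 1
Step 3: e = 1.54237 - 1
Step 4: e = 0.542

0.542


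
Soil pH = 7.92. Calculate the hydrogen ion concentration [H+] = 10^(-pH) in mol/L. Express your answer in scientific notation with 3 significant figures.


Step 1: [H+] = 10^(-pH)
Step 2: [H+] = 10^(-7.92)
Step 3: [H+] = 1.20e-08 mol/L

1.20e-08


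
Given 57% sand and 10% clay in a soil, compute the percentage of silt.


Step 1: sand + silt + clay = 100%
Step 2: silt = 100 - sand - clay
Step 3: silt = 100 - 57 - 10
Step 4: silt = 33%

33


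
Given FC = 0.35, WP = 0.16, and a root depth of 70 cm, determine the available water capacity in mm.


Step 1: Available water = (FC - WP) * depth * 10
Step 2: AW = (0.35 - 0.16) * 70 * 10
Step 3: AW = 0.19 * 70 * 10
Step 4: AW = 133.0 mm

133.0


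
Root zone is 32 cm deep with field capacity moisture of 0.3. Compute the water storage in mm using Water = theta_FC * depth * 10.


Step 1: Water (mm) = theta_FC * depth (cm) * 10
Step 2: Water = 0.3 * 32 * 10
Step 3: Water = 96.0 mm

96.0


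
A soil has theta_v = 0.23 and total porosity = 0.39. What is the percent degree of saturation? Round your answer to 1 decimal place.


Step 1: S = 100 * theta_v / n
Step 2: S = 100 * 0.23 / 0.39
Step 3: S = 59.0%

59.0


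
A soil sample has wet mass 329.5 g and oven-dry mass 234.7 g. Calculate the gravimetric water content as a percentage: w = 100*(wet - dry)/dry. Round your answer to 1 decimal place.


Step 1: Water mass = wet - dry = 329.5 - 234.7 = 94.8 g
Step 2: w = 100 * water mass / dry mass
Step 3: w = 100 * 94.8 / 234.7 = 40.4%

40.4


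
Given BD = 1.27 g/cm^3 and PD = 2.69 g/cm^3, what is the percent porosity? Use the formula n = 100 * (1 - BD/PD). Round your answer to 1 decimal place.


Step 1: Formula: n = 100 * (1 - BD / PD)
Step 2: n = 100 * (1 - 1.27 / 2.69)
Step 3: n = 100 * (1 - 0.47212)
Step 4: n = 52.8%

52.8


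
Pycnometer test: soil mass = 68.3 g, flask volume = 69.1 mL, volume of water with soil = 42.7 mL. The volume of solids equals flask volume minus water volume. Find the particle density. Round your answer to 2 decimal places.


Step 1: Volume of solids = flask volume - water volume with soil
Step 2: V_solids = 69.1 - 42.7 = 26.4 mL
Step 3: Particle density = mass / V_solids = 68.3 / 26.4 = 2.59 g/cm^3

2.59


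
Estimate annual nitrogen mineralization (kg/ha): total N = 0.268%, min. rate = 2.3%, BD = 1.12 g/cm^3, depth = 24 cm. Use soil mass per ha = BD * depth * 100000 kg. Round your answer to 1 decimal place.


Step 1: Soil mass per ha = BD * depth * 100000 = 1.12 * 24 * 100000 = 2688000 kg
Step 2: Total N pool = soil mass * N%/100 = 2688000 * 0.268/100 = 7203.84 kg/ha
Step 3: N mineralized = N pool * rate%/100 = 7203.84 * 2.3/100 = 165.7 kg/ha/yr

165.7


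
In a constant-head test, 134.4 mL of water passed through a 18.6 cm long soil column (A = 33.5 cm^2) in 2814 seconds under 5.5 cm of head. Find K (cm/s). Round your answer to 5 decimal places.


Step 1: K = Q * L / (A * t * h)
Step 2: Numerator = 134.4 * 18.6 = 2499.84
Step 3: Denominator = 33.5 * 2814 * 5.5 = 518479.5
Step 4: K = 2499.84 / 518479.5 = 0.00482 cm/s

0.00482


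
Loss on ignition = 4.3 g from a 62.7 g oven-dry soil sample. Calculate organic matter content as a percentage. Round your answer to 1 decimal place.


Step 1: OM% = 100 * LOI / sample mass
Step 2: OM = 100 * 4.3 / 62.7
Step 3: OM = 6.9%

6.9


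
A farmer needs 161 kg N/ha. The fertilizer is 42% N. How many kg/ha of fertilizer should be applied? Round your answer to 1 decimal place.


Step 1: Fertilizer rate = target N / (N content / 100)
Step 2: Rate = 161 / (42 / 100)
Step 3: Rate = 161 / 0.42
Step 4: Rate = 383.3 kg/ha

383.3


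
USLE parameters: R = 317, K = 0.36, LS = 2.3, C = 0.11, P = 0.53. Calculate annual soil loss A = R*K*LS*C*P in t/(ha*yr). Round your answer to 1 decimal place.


Step 1: A = R * K * LS * C * P
Step 2: R * K = 317 * 0.36 = 114.12
Step 3: (R*K) * LS = 114.12 * 2.3 = 262.476
Step 4: * C * P = 262.476 * 0.11 * 0.53 = 15.3
Step 5: A = 15.3 t/(ha*yr)

15.3


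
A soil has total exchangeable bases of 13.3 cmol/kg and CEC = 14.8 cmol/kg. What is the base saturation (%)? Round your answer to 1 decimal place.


Step 1: BS = 100 * (sum of bases) / CEC
Step 2: BS = 100 * 13.3 / 14.8
Step 3: BS = 89.9%

89.9


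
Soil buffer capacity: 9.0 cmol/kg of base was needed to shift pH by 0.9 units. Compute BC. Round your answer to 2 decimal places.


Step 1: BC = change in base / change in pH
Step 2: BC = 9.0 / 0.9
Step 3: BC = 10.0 cmol/(kg*pH unit)

10.0


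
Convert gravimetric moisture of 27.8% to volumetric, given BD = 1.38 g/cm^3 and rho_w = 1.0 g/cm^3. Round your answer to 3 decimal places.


Step 1: theta = (w / 100) * BD / rho_w
Step 2: theta = (27.8 / 100) * 1.38 / 1.0
Step 3: theta = 0.278 * 1.38
Step 4: theta = 0.384

0.384


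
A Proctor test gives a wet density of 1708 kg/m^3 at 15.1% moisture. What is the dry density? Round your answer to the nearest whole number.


Step 1: Dry density = wet density / (1 + w/100)
Step 2: Dry density = 1708 / (1 + 15.1/100)
Step 3: Dry density = 1708 / 1.151
Step 4: Dry density = 1484 kg/m^3

1484


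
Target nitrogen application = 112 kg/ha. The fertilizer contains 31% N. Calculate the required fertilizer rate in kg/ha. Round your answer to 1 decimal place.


Step 1: Fertilizer rate = target N / (N content / 100)
Step 2: Rate = 112 / (31 / 100)
Step 3: Rate = 112 / 0.31
Step 4: Rate = 361.3 kg/ha

361.3


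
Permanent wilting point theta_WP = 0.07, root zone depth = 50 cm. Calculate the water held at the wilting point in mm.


Step 1: Water (mm) = theta_WP * depth * 10
Step 2: Water = 0.07 * 50 * 10
Step 3: Water = 35.0 mm

35.0


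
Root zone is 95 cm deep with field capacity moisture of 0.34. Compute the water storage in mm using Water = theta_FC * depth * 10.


Step 1: Water (mm) = theta_FC * depth (cm) * 10
Step 2: Water = 0.34 * 95 * 10
Step 3: Water = 323.0 mm

323.0


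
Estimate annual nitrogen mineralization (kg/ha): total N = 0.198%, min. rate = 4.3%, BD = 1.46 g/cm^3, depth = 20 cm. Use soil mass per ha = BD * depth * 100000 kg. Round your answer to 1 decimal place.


Step 1: Soil mass per ha = BD * depth * 100000 = 1.46 * 20 * 100000 = 2920000 kg
Step 2: Total N pool = soil mass * N%/100 = 2920000 * 0.198/100 = 5781.6 kg/ha
Step 3: N mineralized = N pool * rate%/100 = 5781.6 * 4.3/100 = 248.6 kg/ha/yr

248.6


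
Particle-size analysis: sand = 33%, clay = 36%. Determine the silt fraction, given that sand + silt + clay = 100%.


Step 1: sand + silt + clay = 100%
Step 2: silt = 100 - sand - clay
Step 3: silt = 100 - 33 - 36
Step 4: silt = 31%

31


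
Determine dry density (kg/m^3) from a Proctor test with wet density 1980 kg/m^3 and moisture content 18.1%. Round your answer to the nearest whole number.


Step 1: Dry density = wet density / (1 + w/100)
Step 2: Dry density = 1980 / (1 + 18.1/100)
Step 3: Dry density = 1980 / 1.181
Step 4: Dry density = 1677 kg/m^3

1677


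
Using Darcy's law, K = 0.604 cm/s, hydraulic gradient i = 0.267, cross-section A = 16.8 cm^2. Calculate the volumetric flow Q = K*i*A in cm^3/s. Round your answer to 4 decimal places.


Step 1: Apply Darcy's law: Q = K * i * A
Step 2: Q = 0.604 * 0.267 * 16.8
Step 3: Q = 2.7093 cm^3/s

2.7093


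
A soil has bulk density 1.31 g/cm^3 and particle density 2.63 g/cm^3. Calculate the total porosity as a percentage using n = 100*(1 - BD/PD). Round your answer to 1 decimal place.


Step 1: Formula: n = 100 * (1 - BD / PD)
Step 2: n = 100 * (1 - 1.31 / 2.63)
Step 3: n = 100 * (1 - 0.4981)
Step 4: n = 50.2%

50.2
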